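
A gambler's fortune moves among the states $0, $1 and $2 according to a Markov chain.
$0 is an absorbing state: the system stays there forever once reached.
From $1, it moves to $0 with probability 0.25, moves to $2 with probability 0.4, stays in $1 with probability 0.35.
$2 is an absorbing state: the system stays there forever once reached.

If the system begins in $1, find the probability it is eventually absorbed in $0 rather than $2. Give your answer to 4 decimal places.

0.3846

Let h(s) be the probability of absorption at $0 starting from transient state s. Then h($0) = 1 and h($2) = 0. By first-step analysis:
h($1) = 0.25·1 + 0.35·h($1) + 0.4·0
Solving: h($1) = 0.3846.
Starting from $1, the probability is 0.3846.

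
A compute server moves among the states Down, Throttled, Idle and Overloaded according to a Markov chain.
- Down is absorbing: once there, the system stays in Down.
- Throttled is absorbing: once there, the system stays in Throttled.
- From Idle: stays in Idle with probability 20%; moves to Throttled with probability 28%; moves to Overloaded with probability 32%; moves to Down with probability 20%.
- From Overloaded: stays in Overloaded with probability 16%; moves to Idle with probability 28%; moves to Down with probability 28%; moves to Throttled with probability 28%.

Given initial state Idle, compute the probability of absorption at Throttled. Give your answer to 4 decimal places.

0.5577

Let h(s) be the probability of absorption at Throttled starting from transient state s. Then h(Throttled) = 1 and h(Down) = 0. By first-step analysis:
h(Idle) = 0.2·0 + 0.28·1 + 0.2·h(Idle) + 0.32·h(Overloaded)
h(Overloaded) = 0.28·0 + 0.28·1 + 0.28·h(Idle) + 0.16·h(Overloaded)
Solving: h(Idle) = 0.5577, h(Overloaded) = 0.5192.
Starting from Idle, the probability is 0.5577.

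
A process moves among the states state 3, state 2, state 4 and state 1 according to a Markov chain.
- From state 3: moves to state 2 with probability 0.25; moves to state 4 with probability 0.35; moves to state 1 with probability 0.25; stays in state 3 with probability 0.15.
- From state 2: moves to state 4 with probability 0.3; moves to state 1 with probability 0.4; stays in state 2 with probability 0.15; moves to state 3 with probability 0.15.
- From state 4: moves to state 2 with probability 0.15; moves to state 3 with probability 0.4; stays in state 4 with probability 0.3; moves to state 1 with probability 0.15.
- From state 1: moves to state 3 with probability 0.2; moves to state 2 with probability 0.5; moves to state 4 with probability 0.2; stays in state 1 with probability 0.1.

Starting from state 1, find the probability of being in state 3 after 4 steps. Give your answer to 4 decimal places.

Propagate the distribution vector 4 steps from state 1.
After 0 steps: (0.0000, 0.0000, 0.0000, 1.0000)
After 1 step: (0.2000, 0.5000, 0.2000, 0.1000)
After 2 steps: (0.2050, 0.2050, 0.3000, 0.2900)
After 3 steps: (0.2395, 0.2720, 0.2813, 0.2073)
After 4 steps: (0.2307, 0.2465, 0.2913, 0.2316)
P(in state 3 after 4 steps) = 0.2307

0.2307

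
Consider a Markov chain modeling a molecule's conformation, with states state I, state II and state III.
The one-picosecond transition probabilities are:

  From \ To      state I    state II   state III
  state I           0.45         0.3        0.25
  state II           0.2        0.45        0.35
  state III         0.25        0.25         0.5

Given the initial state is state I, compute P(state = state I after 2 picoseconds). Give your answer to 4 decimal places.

0.3250

Sum over the intermediate state after 1 picosecond:
P = P(state I→state I)·P(state I→state I) + P(state I→state II)·P(state II→state I) + P(state I→state III)·P(state III→state I)
  = 0.45×0.45 + 0.3×0.2 + 0.25×0.25
  = 0.2025 + 0.0600 + 0.0625 = 0.3250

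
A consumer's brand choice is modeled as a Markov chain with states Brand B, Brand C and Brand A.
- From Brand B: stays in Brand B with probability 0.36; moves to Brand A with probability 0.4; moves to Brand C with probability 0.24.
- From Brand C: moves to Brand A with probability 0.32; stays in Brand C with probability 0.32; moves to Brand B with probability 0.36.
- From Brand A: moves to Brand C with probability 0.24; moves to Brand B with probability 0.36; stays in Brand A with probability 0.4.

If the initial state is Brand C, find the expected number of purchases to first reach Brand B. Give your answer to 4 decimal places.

Let t(s) be the expected number of purchases to first reach Brand B from state s, with t(Brand B) = 0. Conditioning on the first purchase:
t(Brand C) = 1 + 0.32·t(Brand C) + 0.32·t(Brand A)
t(Brand A) = 1 + 0.24·t(Brand C) + 0.4·t(Brand A)
Solving: t(Brand C) = 2.7778, t(Brand A) = 2.7778.
Expected purchases from Brand C to Brand B: 2.7778.

2.7778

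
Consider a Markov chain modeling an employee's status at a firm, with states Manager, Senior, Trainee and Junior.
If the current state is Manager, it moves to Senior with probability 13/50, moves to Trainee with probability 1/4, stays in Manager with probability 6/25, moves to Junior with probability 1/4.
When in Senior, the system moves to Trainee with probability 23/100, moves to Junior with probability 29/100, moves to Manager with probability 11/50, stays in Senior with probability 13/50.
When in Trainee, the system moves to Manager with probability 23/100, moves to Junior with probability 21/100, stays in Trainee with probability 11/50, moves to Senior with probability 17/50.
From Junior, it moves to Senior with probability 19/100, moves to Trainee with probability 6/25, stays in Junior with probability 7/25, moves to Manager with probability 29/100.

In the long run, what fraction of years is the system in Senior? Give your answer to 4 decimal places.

Let the stationary distribution be π with π = πP and π_1 + π_2 + π_3 + π_4 = 1.
π_1 = 0.24·π_1 + 0.22·π_2 + 0.23·π_3 + 0.29·π_4
π_2 = 0.26·π_1 + 0.26·π_2 + 0.34·π_3 + 0.19·π_4
π_3 = 0.25·π_1 + 0.23·π_2 + 0.22·π_3 + 0.24·π_4
Solving with the normalization constraint gives π = (0.2454, 0.2607, 0.2351, 0.2588).
So the stationary probability of Senior is 0.2607.

0.2607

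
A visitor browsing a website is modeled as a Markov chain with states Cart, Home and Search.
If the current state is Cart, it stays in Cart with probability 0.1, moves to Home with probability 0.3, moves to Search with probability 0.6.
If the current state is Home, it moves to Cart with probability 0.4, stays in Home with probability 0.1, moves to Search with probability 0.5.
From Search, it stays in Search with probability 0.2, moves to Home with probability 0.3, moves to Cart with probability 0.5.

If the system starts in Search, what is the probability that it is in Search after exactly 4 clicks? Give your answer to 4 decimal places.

0.4228

Propagate the distribution vector 4 clicks from Search.
After 0 clicks: (0.0000, 0.0000, 1.0000)
After 1 click: (0.5000, 0.3000, 0.2000)
After 2 clicks: (0.2700, 0.2400, 0.4900)
After 3 clicks: (0.3680, 0.2520, 0.3800)
After 4 clicks: (0.3276, 0.2496, 0.4228)
P(in Search after 4 clicks) = 0.4228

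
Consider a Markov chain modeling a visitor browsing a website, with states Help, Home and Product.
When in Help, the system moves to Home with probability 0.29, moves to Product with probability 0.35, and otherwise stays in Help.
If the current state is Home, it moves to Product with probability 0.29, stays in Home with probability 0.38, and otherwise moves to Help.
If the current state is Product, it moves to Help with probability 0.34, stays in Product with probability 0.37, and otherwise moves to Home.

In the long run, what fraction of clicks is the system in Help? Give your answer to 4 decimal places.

0.3437

Let the stationary distribution be π with π = πP and π_1 + π_2 + π_3 = 1.
π_1 = 0.36·π_1 + 0.33·π_2 + 0.34·π_3
π_2 = 0.29·π_1 + 0.38·π_2 + 0.29·π_3
Solving with the normalization constraint gives π = (0.3437, 0.3187, 0.3376).
So the stationary probability of Help is 0.3437.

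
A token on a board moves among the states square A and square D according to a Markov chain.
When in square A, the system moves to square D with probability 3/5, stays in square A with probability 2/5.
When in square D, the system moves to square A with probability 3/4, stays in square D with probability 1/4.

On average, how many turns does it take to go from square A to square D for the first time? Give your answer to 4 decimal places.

1.6667

Let t(s) be the expected number of turns to first reach square D from state s, with t(square D) = 0. Conditioning on the first turn:
t(square A) = 1 + 0.4·t(square A)
Solving: t(square A) = 1.6667.
Expected turns from square A to square D: 1.6667.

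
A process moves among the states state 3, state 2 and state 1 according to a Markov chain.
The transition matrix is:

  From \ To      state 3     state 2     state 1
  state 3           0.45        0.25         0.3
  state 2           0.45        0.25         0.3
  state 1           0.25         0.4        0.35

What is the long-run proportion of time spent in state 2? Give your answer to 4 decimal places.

Let the stationary distribution be π with π = πP and π_1 + π_2 + π_3 = 1.
π_1 = 0.45·π_1 + 0.45·π_2 + 0.25·π_3
π_2 = 0.25·π_1 + 0.25·π_2 + 0.4·π_3
Solving with the normalization constraint gives π = (0.3868, 0.2974, 0.3158).
So the stationary probability of state 2 is 0.2974.

0.2974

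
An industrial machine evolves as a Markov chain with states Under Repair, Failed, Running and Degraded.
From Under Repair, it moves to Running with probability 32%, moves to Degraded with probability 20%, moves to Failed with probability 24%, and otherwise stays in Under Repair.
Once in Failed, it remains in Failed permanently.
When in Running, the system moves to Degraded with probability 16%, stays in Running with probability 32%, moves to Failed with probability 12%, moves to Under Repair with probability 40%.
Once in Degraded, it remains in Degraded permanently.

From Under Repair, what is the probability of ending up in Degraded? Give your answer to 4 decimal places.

0.4815

Let h(s) be the probability of absorption at Degraded starting from transient state s. Then h(Degraded) = 1 and h(Failed) = 0. By first-step analysis:
h(Under Repair) = 0.24·h(Under Repair) + 0.24·0 + 0.32·h(Running) + 0.2·1
h(Running) = 0.4·h(Under Repair) + 0.12·0 + 0.32·h(Running) + 0.16·1
Solving: h(Under Repair) = 0.4815, h(Running) = 0.5185.
Starting from Under Repair, the probability is 0.4815.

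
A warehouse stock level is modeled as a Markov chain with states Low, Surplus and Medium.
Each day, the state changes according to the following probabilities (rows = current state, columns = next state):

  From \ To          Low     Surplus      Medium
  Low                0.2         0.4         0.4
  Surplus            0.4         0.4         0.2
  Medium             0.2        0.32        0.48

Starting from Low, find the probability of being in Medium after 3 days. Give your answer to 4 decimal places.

Propagate the distribution vector 3 days from Low.
After 0 days: (1.0000, 0.0000, 0.0000)
After 1 day: (0.2000, 0.4000, 0.4000)
After 2 days: (0.2800, 0.3680, 0.3520)
After 3 days: (0.2736, 0.3718, 0.3546)
P(in Medium after 3 days) = 0.3546

0.3546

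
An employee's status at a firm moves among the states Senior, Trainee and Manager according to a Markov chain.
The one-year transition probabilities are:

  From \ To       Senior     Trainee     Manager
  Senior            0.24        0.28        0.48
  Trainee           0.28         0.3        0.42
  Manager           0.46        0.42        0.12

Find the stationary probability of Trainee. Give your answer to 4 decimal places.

Let the stationary distribution be π with π = πP and π_1 + π_2 + π_3 = 1.
π_1 = 0.24·π_1 + 0.28·π_2 + 0.46·π_3
π_2 = 0.28·π_1 + 0.3·π_2 + 0.42·π_3
Solving with the normalization constraint gives π = (0.3278, 0.3340, 0.3382).
So the stationary probability of Trainee is 0.3340.

0.3340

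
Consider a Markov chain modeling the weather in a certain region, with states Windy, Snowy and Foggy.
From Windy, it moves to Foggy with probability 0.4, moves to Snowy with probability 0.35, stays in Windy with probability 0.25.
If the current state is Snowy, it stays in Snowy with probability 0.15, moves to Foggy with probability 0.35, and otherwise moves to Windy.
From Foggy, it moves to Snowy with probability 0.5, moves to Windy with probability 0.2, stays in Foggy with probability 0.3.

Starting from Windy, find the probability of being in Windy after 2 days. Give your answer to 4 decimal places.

0.3175

Sum over the intermediate state after 1 day:
P = P(Windy→Windy)·P(Windy→Windy) + P(Windy→Snowy)·P(Snowy→Windy) + P(Windy→Foggy)·P(Foggy→Windy)
  = 0.25×0.25 + 0.35×0.5 + 0.4×0.2
  = 0.0625 + 0.1750 + 0.0800 = 0.3175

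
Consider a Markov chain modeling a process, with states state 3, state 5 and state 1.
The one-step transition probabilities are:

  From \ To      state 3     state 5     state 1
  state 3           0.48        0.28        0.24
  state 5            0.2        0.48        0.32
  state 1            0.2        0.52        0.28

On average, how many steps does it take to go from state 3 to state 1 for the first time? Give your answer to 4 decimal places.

3.7313

Let t(s) be the expected number of steps to first reach state 1 from state s, with t(state 1) = 0. Conditioning on the first step:
t(state 3) = 1 + 0.48·t(state 3) + 0.28·t(state 5)
t(state 5) = 1 + 0.2·t(state 3) + 0.48·t(state 5)
Solving: t(state 3) = 3.7313, t(state 5) = 3.3582.
Expected steps from state 3 to state 1: 3.7313.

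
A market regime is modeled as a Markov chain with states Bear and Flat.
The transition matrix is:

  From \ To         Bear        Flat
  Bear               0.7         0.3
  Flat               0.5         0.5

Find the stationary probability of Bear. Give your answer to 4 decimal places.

0.6250

Let the stationary distribution be π with π = πP and π_1 + π_2 = 1.
π_1 = 0.7·π_1 + 0.5·π_2
Solving with the normalization constraint gives π = (0.6250, 0.3750).
So the stationary probability of Bear is 0.6250.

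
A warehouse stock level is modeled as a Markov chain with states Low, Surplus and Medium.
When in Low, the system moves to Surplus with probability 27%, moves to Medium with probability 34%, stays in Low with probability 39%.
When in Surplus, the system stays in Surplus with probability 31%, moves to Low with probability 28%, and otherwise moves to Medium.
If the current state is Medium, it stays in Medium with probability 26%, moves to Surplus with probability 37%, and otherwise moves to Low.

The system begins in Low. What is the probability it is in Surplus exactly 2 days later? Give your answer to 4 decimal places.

0.3148

Sum over the intermediate state after 1 day:
P = P(Low→Low)·P(Low→Surplus) + P(Low→Surplus)·P(Surplus→Surplus) + P(Low→Medium)·P(Medium→Surplus)
  = 0.39×0.27 + 0.27×0.31 + 0.34×0.37
  = 0.1053 + 0.0837 + 0.1258 = 0.3148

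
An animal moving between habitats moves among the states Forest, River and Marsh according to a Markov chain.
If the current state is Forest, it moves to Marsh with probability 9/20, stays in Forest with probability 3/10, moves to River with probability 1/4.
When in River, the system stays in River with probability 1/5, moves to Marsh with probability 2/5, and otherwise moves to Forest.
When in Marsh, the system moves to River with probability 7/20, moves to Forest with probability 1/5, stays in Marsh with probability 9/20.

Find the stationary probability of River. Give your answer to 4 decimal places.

Let the stationary distribution be π with π = πP and π_1 + π_2 + π_3 = 1.
π_1 = 0.3·π_1 + 0.4·π_2 + 0.2·π_3
π_2 = 0.25·π_1 + 0.2·π_2 + 0.35·π_3
Solving with the normalization constraint gives π = (0.2844, 0.2796, 0.4360).
So the stationary probability of River is 0.2796.

0.2796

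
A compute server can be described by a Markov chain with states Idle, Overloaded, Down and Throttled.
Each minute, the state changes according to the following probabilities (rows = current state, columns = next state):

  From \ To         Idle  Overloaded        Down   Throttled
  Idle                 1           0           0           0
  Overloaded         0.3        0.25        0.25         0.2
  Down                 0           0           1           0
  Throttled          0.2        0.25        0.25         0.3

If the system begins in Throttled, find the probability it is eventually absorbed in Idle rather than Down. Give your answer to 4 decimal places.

Let h(s) be the probability of absorption at Idle starting from transient state s. Then h(Idle) = 1 and h(Down) = 0. By first-step analysis:
h(Overloaded) = 0.3·1 + 0.25·h(Overloaded) + 0.25·0 + 0.2·h(Throttled)
h(Throttled) = 0.2·1 + 0.25·h(Overloaded) + 0.25·0 + 0.3·h(Throttled)
Solving: h(Overloaded) = 0.5263, h(Throttled) = 0.4737.
Starting from Throttled, the probability is 0.4737.

0.4737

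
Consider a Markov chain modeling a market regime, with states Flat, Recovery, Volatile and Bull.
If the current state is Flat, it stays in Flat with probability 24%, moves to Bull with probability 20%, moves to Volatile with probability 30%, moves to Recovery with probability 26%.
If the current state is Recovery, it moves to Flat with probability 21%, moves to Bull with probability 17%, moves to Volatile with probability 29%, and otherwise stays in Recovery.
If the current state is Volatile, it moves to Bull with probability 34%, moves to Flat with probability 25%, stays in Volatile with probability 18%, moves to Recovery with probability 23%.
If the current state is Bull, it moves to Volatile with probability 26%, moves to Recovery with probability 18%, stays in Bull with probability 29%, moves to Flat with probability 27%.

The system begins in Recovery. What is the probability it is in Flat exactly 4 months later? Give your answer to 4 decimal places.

Propagate the distribution vector 4 months from Recovery.
After 0 months: (0.0000, 1.0000, 0.0000, 0.0000)
After 1 month: (0.2100, 0.3300, 0.2900, 0.1700)
After 2 months: (0.2381, 0.2608, 0.2551, 0.2460)
After 3 months: (0.2421, 0.2509, 0.2569, 0.2500)
After 4 months: (0.2425, 0.2499, 0.2567, 0.2509)
P(in Flat after 4 months) = 0.2425

0.2425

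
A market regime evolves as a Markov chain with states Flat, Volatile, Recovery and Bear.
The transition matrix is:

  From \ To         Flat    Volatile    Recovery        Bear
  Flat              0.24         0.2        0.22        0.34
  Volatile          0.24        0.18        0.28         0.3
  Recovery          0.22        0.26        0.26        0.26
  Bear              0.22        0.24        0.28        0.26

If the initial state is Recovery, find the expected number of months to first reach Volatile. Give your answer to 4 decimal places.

Let t(s) be the expected number of months to first reach Volatile from state s, with t(Volatile) = 0. Conditioning on the first month:
t(Flat) = 1 + 0.24·t(Flat) + 0.22·t(Recovery) + 0.34·t(Bear)
t(Recovery) = 1 + 0.22·t(Flat) + 0.26·t(Recovery) + 0.26·t(Bear)
t(Bear) = 1 + 0.22·t(Flat) + 0.28·t(Recovery) + 0.26·t(Bear)
Solving: t(Flat) = 4.4107, t(Recovery) = 4.1499, t(Bear) = 4.2329.
Expected months from Recovery to Volatile: 4.1499.

4.1499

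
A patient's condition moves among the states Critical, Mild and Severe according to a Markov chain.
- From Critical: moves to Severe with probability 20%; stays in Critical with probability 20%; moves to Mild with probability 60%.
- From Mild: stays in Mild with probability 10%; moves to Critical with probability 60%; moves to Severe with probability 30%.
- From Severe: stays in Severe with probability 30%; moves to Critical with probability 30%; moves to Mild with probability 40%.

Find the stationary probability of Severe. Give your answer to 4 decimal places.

Let the stationary distribution be π with π = πP and π_1 + π_2 + π_3 = 1.
π_1 = 0.2·π_1 + 0.6·π_2 + 0.3·π_3
π_2 = 0.6·π_1 + 0.1·π_2 + 0.4·π_3
Solving with the normalization constraint gives π = (0.3723, 0.3650, 0.2628).
So the stationary probability of Severe is 0.2628.

0.2628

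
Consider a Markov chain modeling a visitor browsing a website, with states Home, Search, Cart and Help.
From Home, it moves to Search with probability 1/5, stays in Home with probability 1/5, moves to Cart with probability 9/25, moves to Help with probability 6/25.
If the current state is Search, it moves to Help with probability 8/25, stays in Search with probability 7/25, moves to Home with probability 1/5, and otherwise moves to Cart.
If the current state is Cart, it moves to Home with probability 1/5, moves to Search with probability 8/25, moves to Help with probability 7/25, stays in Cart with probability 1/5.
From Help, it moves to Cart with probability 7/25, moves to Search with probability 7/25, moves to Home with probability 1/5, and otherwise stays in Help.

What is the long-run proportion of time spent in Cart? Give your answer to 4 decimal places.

0.2538

Let the stationary distribution be π with π = πP and π_1 + π_2 + π_3 + π_4 = 1.
π_1 = 0.2·π_1 + 0.2·π_2 + 0.2·π_3 + 0.2·π_4
π_2 = 0.2·π_1 + 0.28·π_2 + 0.32·π_3 + 0.28·π_4
π_3 = 0.36·π_1 + 0.2·π_2 + 0.2·π_3 + 0.28·π_4
Solving with the normalization constraint gives π = (0.2000, 0.2742, 0.2538, 0.2721).
So the stationary probability of Cart is 0.2538.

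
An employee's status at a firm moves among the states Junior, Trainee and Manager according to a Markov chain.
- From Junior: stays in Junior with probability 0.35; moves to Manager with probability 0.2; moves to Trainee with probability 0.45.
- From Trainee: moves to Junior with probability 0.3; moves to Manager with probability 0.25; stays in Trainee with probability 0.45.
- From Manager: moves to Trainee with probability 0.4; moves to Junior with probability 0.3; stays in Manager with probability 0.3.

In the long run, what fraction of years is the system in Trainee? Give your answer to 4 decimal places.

Let the stationary distribution be π with π = πP and π_1 + π_2 + π_3 = 1.
π_1 = 0.35·π_1 + 0.3·π_2 + 0.3·π_3
π_2 = 0.45·π_1 + 0.45·π_2 + 0.4·π_3
Solving with the normalization constraint gives π = (0.3158, 0.4377, 0.2465).
So the stationary probability of Trainee is 0.4377.

0.4377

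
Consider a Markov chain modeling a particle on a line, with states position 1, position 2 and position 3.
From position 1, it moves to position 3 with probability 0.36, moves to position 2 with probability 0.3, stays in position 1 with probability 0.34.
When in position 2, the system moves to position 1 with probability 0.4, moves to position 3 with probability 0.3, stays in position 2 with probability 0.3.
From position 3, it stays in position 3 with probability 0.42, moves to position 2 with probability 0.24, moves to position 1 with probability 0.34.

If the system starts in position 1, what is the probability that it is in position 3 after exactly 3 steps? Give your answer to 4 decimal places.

0.3651

Propagate the distribution vector 3 steps from position 1.
After 0 steps: (1.0000, 0.0000, 0.0000)
After 1 step: (0.3400, 0.3000, 0.3600)
After 2 steps: (0.3580, 0.2784, 0.3636)
After 3 steps: (0.3567, 0.2782, 0.3651)
P(in position 3 after 3 steps) = 0.3651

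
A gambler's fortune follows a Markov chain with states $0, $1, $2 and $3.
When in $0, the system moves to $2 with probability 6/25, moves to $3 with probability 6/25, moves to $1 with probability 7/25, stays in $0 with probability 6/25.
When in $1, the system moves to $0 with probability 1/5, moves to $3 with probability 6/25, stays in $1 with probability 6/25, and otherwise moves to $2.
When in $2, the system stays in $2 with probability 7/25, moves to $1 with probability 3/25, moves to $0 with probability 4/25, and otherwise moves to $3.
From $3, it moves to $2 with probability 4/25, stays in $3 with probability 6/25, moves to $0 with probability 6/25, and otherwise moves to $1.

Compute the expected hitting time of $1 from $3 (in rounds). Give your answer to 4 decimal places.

Let t(s) be the expected number of rounds to first reach $1 from state s, with t($1) = 0. Conditioning on the first round:
t($0) = 1 + 0.24·t($0) + 0.24·t($2) + 0.24·t($3)
t($2) = 1 + 0.16·t($0) + 0.28·t($2) + 0.44·t($3)
t($3) = 1 + 0.24·t($0) + 0.16·t($2) + 0.24·t($3)
Solving: t($0) = 3.7506, t($2) = 4.3040, t($3) = 3.4063.
Expected rounds from $3 to $1: 3.4063.

3.4063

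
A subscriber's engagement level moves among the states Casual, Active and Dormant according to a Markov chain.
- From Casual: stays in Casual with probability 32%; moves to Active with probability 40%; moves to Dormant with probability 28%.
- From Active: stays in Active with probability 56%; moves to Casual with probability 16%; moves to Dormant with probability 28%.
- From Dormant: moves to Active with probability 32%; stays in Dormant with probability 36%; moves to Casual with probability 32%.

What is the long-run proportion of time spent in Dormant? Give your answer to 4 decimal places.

Let the stationary distribution be π with π = πP and π_1 + π_2 + π_3 = 1.
π_1 = 0.32·π_1 + 0.16·π_2 + 0.32·π_3
π_2 = 0.4·π_1 + 0.56·π_2 + 0.32·π_3
Solving with the normalization constraint gives π = (0.2484, 0.4472, 0.3043).
So the stationary probability of Dormant is 0.3043.

0.3043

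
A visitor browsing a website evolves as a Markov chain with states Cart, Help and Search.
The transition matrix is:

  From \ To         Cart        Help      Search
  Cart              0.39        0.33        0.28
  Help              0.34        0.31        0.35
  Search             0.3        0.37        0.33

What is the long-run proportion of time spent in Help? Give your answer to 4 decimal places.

Let the stationary distribution be π with π = πP and π_1 + π_2 + π_3 = 1.
π_1 = 0.39·π_1 + 0.34·π_2 + 0.3·π_3
π_2 = 0.33·π_1 + 0.31·π_2 + 0.37·π_3
Solving with the normalization constraint gives π = (0.3444, 0.3361, 0.3195).
So the stationary probability of Help is 0.3361.

0.3361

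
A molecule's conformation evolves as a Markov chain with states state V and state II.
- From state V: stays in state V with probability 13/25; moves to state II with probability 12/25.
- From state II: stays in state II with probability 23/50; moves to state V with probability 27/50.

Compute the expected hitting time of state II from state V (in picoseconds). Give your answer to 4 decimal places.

Let t(s) be the expected number of picoseconds to first reach state II from state s, with t(state II) = 0. Conditioning on the first picosecond:
t(state V) = 1 + 0.52·t(state V)
Solving: t(state V) = 2.0833.
Expected picoseconds from state V to state II: 2.0833.

2.0833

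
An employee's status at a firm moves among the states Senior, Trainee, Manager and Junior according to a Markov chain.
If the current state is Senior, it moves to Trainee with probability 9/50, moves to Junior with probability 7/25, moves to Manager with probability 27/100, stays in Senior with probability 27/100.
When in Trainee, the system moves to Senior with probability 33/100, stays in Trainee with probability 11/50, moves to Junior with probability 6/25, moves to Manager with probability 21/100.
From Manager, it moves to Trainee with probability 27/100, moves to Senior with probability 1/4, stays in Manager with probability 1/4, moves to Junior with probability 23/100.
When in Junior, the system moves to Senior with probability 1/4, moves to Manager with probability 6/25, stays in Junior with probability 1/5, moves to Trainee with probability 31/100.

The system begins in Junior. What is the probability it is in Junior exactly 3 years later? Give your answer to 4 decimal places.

Propagate the distribution vector 3 years from Junior.
After 0 years: (0.0000, 0.0000, 0.0000, 1.0000)
After 1 year: (0.2500, 0.3100, 0.2400, 0.2000)
After 2 years: (0.2798, 0.2400, 0.2406, 0.2396)
After 3 years: (0.2748, 0.2424, 0.2436, 0.2392)
P(in Junior after 3 years) = 0.2392

0.2392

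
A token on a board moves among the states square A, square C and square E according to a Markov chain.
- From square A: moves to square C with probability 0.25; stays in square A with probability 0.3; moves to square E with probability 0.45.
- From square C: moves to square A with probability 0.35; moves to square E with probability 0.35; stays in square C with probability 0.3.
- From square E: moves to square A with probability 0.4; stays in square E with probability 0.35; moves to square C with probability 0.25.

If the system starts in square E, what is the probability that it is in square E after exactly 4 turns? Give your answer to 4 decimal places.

0.3852

Propagate the distribution vector 4 turns from square E.
After 0 turns: (0.0000, 0.0000, 1.0000)
After 1 turn: (0.4000, 0.2500, 0.3500)
After 2 turns: (0.3475, 0.2625, 0.3900)
After 3 turns: (0.3521, 0.2631, 0.3848)
After 4 turns: (0.3516, 0.2632, 0.3852)
P(in square E after 4 turns) = 0.3852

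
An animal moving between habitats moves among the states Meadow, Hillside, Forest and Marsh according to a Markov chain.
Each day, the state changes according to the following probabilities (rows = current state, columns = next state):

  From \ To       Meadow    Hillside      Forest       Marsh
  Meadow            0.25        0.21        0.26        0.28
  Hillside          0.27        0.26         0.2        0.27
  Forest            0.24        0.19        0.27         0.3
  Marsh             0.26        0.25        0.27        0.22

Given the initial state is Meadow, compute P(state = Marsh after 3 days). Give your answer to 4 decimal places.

0.2668

Propagate the distribution vector 3 days from Meadow.
After 0 days: (1.0000, 0.0000, 0.0000, 0.0000)
After 1 day: (0.2500, 0.2100, 0.2600, 0.2800)
After 2 days: (0.2544, 0.2265, 0.2528, 0.2663)
After 3 days: (0.2547, 0.2269, 0.2516, 0.2668)
P(in Marsh after 3 days) = 0.2668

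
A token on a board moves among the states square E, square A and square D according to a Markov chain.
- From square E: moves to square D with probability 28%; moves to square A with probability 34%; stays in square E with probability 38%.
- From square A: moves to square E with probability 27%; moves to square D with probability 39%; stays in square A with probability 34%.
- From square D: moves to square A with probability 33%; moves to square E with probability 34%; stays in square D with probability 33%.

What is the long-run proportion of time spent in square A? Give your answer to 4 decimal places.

Let the stationary distribution be π with π = πP and π_1 + π_2 + π_3 = 1.
π_1 = 0.38·π_1 + 0.27·π_2 + 0.34·π_3
π_2 = 0.34·π_1 + 0.34·π_2 + 0.33·π_3
Solving with the normalization constraint gives π = (0.3296, 0.3367, 0.3337).
So the stationary probability of square A is 0.3367.

0.3367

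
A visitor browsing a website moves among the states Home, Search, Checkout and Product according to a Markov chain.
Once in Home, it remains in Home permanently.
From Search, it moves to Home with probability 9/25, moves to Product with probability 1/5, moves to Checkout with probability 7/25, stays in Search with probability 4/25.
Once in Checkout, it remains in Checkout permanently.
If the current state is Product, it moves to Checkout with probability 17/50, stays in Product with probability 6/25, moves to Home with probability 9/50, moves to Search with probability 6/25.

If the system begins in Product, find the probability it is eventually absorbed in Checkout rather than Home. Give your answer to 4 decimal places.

0.5976

Let h(s) be the probability of absorption at Checkout starting from transient state s. Then h(Checkout) = 1 and h(Home) = 0. By first-step analysis:
h(Search) = 0.36·0 + 0.16·h(Search) + 0.28·1 + 0.2·h(Product)
h(Product) = 0.18·0 + 0.24·h(Search) + 0.34·1 + 0.24·h(Product)
Solving: h(Search) = 0.4756, h(Product) = 0.5976.
Starting from Product, the probability is 0.5976.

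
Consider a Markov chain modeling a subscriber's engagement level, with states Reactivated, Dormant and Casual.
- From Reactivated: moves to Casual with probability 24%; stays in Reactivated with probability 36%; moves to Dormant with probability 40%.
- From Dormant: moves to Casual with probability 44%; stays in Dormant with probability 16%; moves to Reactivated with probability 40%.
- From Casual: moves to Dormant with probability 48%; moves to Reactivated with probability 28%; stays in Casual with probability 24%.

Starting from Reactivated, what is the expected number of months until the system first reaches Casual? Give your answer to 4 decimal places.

3.2839

Let t(s) be the expected number of months to first reach Casual from state s, with t(Casual) = 0. Conditioning on the first month:
t(Reactivated) = 1 + 0.36·t(Reactivated) + 0.4·t(Dormant)
t(Dormant) = 1 + 0.4·t(Reactivated) + 0.16·t(Dormant)
Solving: t(Reactivated) = 3.2839, t(Dormant) = 2.7542.
Expected months from Reactivated to Casual: 3.2839.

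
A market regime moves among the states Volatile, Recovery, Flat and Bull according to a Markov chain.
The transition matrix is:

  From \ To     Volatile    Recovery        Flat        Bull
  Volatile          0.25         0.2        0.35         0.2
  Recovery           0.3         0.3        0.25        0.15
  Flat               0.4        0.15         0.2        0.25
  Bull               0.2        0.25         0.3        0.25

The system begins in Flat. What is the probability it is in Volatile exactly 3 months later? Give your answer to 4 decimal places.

Propagate the distribution vector 3 months from Flat.
After 0 months: (0.0000, 0.0000, 1.0000, 0.0000)
After 1 month: (0.4000, 0.1500, 0.2000, 0.2500)
After 2 months: (0.2750, 0.2175, 0.2925, 0.2150)
After 3 months: (0.2940, 0.2179, 0.2736, 0.2145)
P(in Volatile after 3 months) = 0.2940

0.2940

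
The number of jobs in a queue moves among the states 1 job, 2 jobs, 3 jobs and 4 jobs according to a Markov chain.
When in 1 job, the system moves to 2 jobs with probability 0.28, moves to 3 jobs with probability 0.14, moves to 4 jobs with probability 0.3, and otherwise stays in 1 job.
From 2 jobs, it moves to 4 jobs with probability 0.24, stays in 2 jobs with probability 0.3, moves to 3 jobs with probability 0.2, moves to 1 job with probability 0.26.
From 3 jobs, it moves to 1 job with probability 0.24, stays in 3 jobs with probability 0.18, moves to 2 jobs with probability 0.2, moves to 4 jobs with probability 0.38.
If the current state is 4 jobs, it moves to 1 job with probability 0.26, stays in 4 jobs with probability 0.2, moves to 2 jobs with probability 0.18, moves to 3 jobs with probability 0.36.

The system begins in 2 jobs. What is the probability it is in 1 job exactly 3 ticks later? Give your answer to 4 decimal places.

0.2608

Propagate the distribution vector 3 ticks from 2 jobs.
After 0 ticks: (0.0000, 1.0000, 0.0000, 0.0000)
After 1 tick: (0.2600, 0.3000, 0.2000, 0.2400)
After 2 ticks: (0.2612, 0.2460, 0.2188, 0.2740)
After 3 ticks: (0.2608, 0.2400, 0.2238, 0.2753)
P(in 1 job after 3 ticks) = 0.2608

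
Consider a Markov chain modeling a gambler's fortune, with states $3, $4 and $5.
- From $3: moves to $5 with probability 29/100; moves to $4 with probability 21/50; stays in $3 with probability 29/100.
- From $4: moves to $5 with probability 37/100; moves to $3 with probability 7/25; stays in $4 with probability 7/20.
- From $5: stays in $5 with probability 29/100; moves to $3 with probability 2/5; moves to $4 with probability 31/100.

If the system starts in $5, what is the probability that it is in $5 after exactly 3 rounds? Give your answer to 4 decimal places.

0.3193

Propagate the distribution vector 3 rounds from $5.
After 0 rounds: (0.0000, 0.0000, 1.0000)
After 1 round: (0.4000, 0.3100, 0.2900)
After 2 rounds: (0.3188, 0.3664, 0.3148)
After 3 rounds: (0.3210, 0.3597, 0.3193)
P(in $5 after 3 rounds) = 0.3193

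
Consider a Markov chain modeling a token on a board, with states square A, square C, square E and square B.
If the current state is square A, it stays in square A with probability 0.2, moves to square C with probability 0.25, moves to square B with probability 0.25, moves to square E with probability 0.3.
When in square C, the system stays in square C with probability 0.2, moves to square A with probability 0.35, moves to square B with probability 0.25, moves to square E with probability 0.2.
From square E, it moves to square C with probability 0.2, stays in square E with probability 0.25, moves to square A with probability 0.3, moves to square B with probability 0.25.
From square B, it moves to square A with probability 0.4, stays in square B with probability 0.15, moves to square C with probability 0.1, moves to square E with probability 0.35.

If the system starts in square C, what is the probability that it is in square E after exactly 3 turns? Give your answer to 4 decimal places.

0.2779

Propagate the distribution vector 3 turns from square C.
After 0 turns: (0.0000, 1.0000, 0.0000, 0.0000)
After 1 turn: (0.3500, 0.2000, 0.2000, 0.2500)
After 2 turns: (0.3000, 0.1925, 0.2825, 0.2250)
After 3 turns: (0.3021, 0.1925, 0.2779, 0.2275)
P(in square E after 3 turns) = 0.2779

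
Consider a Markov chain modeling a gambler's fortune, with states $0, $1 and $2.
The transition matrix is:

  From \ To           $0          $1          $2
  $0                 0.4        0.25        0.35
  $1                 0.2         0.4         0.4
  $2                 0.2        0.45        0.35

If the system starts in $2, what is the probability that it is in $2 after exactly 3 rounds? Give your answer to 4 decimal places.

0.3694

Propagate the distribution vector 3 rounds from $2.
After 0 rounds: (0.0000, 0.0000, 1.0000)
After 1 round: (0.2000, 0.4500, 0.3500)
After 2 rounds: (0.2400, 0.3875, 0.3725)
After 3 rounds: (0.2480, 0.3826, 0.3694)
P(in $2 after 3 rounds) = 0.3694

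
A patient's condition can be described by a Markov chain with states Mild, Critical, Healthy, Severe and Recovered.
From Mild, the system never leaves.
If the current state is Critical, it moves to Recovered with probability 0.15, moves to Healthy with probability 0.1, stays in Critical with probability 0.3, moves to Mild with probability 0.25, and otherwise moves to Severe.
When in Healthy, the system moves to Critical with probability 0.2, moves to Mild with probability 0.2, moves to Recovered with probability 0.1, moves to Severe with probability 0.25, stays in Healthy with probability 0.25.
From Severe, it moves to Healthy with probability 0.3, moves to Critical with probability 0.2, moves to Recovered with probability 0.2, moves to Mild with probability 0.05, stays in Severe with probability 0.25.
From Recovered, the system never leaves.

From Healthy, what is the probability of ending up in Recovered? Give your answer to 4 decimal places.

0.4351

Let h(s) be the probability of absorption at Recovered starting from transient state s. Then h(Recovered) = 1 and h(Mild) = 0. By first-step analysis:
h(Critical) = 0.25·0 + 0.3·h(Critical) + 0.1·h(Healthy) + 0.2·h(Severe) + 0.15·1
h(Healthy) = 0.2·0 + 0.2·h(Critical) + 0.25·h(Healthy) + 0.25·h(Severe) + 0.1·1
h(Severe) = 0.05·0 + 0.2·h(Critical) + 0.3·h(Healthy) + 0.25·h(Severe) + 0.2·1
Solving: h(Critical) = 0.4355, h(Healthy) = 0.4351, h(Severe) = 0.5568.
Starting from Healthy, the probability is 0.4351.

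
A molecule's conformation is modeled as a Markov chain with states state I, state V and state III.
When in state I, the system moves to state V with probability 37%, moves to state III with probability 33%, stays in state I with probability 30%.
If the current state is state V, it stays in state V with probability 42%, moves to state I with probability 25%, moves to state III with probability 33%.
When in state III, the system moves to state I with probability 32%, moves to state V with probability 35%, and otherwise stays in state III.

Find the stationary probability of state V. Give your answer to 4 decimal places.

Let the stationary distribution be π with π = πP and π_1 + π_2 + π_3 = 1.
π_1 = 0.3·π_1 + 0.25·π_2 + 0.32·π_3
π_2 = 0.37·π_1 + 0.42·π_2 + 0.35·π_3
Solving with the normalization constraint gives π = (0.2875, 0.3825, 0.3300).
So the stationary probability of state V is 0.3825.

0.3825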